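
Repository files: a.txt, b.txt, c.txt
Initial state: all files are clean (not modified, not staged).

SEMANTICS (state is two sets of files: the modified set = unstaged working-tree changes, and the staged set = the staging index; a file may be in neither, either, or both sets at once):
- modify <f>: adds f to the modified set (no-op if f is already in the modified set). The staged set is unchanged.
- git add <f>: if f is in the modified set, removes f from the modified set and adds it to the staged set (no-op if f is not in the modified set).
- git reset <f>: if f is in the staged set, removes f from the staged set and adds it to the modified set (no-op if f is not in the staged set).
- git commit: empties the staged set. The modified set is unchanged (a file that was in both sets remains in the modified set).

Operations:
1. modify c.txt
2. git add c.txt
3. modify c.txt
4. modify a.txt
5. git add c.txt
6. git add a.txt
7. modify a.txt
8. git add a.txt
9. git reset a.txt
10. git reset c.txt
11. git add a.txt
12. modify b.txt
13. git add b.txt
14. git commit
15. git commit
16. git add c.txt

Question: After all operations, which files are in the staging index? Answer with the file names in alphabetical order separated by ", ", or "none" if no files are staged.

Answer: c.txt

Derivation:
After op 1 (modify c.txt): modified={c.txt} staged={none}
After op 2 (git add c.txt): modified={none} staged={c.txt}
After op 3 (modify c.txt): modified={c.txt} staged={c.txt}
After op 4 (modify a.txt): modified={a.txt, c.txt} staged={c.txt}
After op 5 (git add c.txt): modified={a.txt} staged={c.txt}
After op 6 (git add a.txt): modified={none} staged={a.txt, c.txt}
After op 7 (modify a.txt): modified={a.txt} staged={a.txt, c.txt}
After op 8 (git add a.txt): modified={none} staged={a.txt, c.txt}
After op 9 (git reset a.txt): modified={a.txt} staged={c.txt}
After op 10 (git reset c.txt): modified={a.txt, c.txt} staged={none}
After op 11 (git add a.txt): modified={c.txt} staged={a.txt}
After op 12 (modify b.txt): modified={b.txt, c.txt} staged={a.txt}
After op 13 (git add b.txt): modified={c.txt} staged={a.txt, b.txt}
After op 14 (git commit): modified={c.txt} staged={none}
After op 15 (git commit): modified={c.txt} staged={none}
After op 16 (git add c.txt): modified={none} staged={c.txt}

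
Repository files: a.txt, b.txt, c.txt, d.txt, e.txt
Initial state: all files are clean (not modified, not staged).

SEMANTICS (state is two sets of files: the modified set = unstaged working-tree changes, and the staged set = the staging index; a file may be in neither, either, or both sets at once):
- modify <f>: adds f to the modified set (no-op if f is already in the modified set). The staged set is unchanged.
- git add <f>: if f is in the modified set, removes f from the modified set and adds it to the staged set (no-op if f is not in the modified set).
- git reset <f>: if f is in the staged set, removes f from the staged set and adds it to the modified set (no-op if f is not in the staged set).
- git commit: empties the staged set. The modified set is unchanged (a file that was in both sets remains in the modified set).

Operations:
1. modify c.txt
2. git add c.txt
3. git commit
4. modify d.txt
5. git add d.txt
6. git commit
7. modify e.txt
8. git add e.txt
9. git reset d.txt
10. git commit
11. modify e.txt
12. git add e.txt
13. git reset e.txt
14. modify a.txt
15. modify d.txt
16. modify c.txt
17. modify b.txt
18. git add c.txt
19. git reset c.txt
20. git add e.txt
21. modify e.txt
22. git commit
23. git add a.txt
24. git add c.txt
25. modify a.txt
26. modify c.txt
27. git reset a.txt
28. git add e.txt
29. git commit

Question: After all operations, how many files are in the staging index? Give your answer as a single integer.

After op 1 (modify c.txt): modified={c.txt} staged={none}
After op 2 (git add c.txt): modified={none} staged={c.txt}
After op 3 (git commit): modified={none} staged={none}
After op 4 (modify d.txt): modified={d.txt} staged={none}
After op 5 (git add d.txt): modified={none} staged={d.txt}
After op 6 (git commit): modified={none} staged={none}
After op 7 (modify e.txt): modified={e.txt} staged={none}
After op 8 (git add e.txt): modified={none} staged={e.txt}
After op 9 (git reset d.txt): modified={none} staged={e.txt}
After op 10 (git commit): modified={none} staged={none}
After op 11 (modify e.txt): modified={e.txt} staged={none}
After op 12 (git add e.txt): modified={none} staged={e.txt}
After op 13 (git reset e.txt): modified={e.txt} staged={none}
After op 14 (modify a.txt): modified={a.txt, e.txt} staged={none}
After op 15 (modify d.txt): modified={a.txt, d.txt, e.txt} staged={none}
After op 16 (modify c.txt): modified={a.txt, c.txt, d.txt, e.txt} staged={none}
After op 17 (modify b.txt): modified={a.txt, b.txt, c.txt, d.txt, e.txt} staged={none}
After op 18 (git add c.txt): modified={a.txt, b.txt, d.txt, e.txt} staged={c.txt}
After op 19 (git reset c.txt): modified={a.txt, b.txt, c.txt, d.txt, e.txt} staged={none}
After op 20 (git add e.txt): modified={a.txt, b.txt, c.txt, d.txt} staged={e.txt}
After op 21 (modify e.txt): modified={a.txt, b.txt, c.txt, d.txt, e.txt} staged={e.txt}
After op 22 (git commit): modified={a.txt, b.txt, c.txt, d.txt, e.txt} staged={none}
After op 23 (git add a.txt): modified={b.txt, c.txt, d.txt, e.txt} staged={a.txt}
After op 24 (git add c.txt): modified={b.txt, d.txt, e.txt} staged={a.txt, c.txt}
After op 25 (modify a.txt): modified={a.txt, b.txt, d.txt, e.txt} staged={a.txt, c.txt}
After op 26 (modify c.txt): modified={a.txt, b.txt, c.txt, d.txt, e.txt} staged={a.txt, c.txt}
After op 27 (git reset a.txt): modified={a.txt, b.txt, c.txt, d.txt, e.txt} staged={c.txt}
After op 28 (git add e.txt): modified={a.txt, b.txt, c.txt, d.txt} staged={c.txt, e.txt}
After op 29 (git commit): modified={a.txt, b.txt, c.txt, d.txt} staged={none}
Final staged set: {none} -> count=0

Answer: 0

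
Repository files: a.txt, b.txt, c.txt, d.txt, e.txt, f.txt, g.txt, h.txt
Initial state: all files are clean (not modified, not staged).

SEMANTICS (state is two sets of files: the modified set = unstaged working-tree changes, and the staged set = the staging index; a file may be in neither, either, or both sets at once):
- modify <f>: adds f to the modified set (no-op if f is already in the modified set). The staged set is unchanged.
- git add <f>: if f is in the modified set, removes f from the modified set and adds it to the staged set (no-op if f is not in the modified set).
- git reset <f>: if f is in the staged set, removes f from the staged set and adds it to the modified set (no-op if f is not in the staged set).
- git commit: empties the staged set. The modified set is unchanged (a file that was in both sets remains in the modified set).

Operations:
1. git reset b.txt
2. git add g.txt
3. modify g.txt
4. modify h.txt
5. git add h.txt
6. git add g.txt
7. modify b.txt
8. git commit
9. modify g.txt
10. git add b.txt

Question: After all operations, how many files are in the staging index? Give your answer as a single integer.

Answer: 1

Derivation:
After op 1 (git reset b.txt): modified={none} staged={none}
After op 2 (git add g.txt): modified={none} staged={none}
After op 3 (modify g.txt): modified={g.txt} staged={none}
After op 4 (modify h.txt): modified={g.txt, h.txt} staged={none}
After op 5 (git add h.txt): modified={g.txt} staged={h.txt}
After op 6 (git add g.txt): modified={none} staged={g.txt, h.txt}
After op 7 (modify b.txt): modified={b.txt} staged={g.txt, h.txt}
After op 8 (git commit): modified={b.txt} staged={none}
After op 9 (modify g.txt): modified={b.txt, g.txt} staged={none}
After op 10 (git add b.txt): modified={g.txt} staged={b.txt}
Final staged set: {b.txt} -> count=1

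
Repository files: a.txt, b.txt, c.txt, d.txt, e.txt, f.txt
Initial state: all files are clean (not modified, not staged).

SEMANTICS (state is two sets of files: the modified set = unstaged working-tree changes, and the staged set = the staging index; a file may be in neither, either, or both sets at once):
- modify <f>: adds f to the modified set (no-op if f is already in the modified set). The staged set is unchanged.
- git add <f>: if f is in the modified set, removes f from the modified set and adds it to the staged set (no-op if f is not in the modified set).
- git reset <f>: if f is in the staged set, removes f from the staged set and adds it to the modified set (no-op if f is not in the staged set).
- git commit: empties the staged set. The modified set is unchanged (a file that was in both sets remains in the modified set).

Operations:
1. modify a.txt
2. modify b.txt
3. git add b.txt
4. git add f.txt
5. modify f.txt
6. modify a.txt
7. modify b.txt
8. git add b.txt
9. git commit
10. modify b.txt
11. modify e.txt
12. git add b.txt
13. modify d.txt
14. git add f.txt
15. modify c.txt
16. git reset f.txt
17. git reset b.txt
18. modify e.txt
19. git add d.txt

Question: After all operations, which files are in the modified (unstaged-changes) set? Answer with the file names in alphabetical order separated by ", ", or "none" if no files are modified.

Answer: a.txt, b.txt, c.txt, e.txt, f.txt

Derivation:
After op 1 (modify a.txt): modified={a.txt} staged={none}
After op 2 (modify b.txt): modified={a.txt, b.txt} staged={none}
After op 3 (git add b.txt): modified={a.txt} staged={b.txt}
After op 4 (git add f.txt): modified={a.txt} staged={b.txt}
After op 5 (modify f.txt): modified={a.txt, f.txt} staged={b.txt}
After op 6 (modify a.txt): modified={a.txt, f.txt} staged={b.txt}
After op 7 (modify b.txt): modified={a.txt, b.txt, f.txt} staged={b.txt}
After op 8 (git add b.txt): modified={a.txt, f.txt} staged={b.txt}
After op 9 (git commit): modified={a.txt, f.txt} staged={none}
After op 10 (modify b.txt): modified={a.txt, b.txt, f.txt} staged={none}
After op 11 (modify e.txt): modified={a.txt, b.txt, e.txt, f.txt} staged={none}
After op 12 (git add b.txt): modified={a.txt, e.txt, f.txt} staged={b.txt}
After op 13 (modify d.txt): modified={a.txt, d.txt, e.txt, f.txt} staged={b.txt}
After op 14 (git add f.txt): modified={a.txt, d.txt, e.txt} staged={b.txt, f.txt}
After op 15 (modify c.txt): modified={a.txt, c.txt, d.txt, e.txt} staged={b.txt, f.txt}
After op 16 (git reset f.txt): modified={a.txt, c.txt, d.txt, e.txt, f.txt} staged={b.txt}
After op 17 (git reset b.txt): modified={a.txt, b.txt, c.txt, d.txt, e.txt, f.txt} staged={none}
After op 18 (modify e.txt): modified={a.txt, b.txt, c.txt, d.txt, e.txt, f.txt} staged={none}
After op 19 (git add d.txt): modified={a.txt, b.txt, c.txt, e.txt, f.txt} staged={d.txt}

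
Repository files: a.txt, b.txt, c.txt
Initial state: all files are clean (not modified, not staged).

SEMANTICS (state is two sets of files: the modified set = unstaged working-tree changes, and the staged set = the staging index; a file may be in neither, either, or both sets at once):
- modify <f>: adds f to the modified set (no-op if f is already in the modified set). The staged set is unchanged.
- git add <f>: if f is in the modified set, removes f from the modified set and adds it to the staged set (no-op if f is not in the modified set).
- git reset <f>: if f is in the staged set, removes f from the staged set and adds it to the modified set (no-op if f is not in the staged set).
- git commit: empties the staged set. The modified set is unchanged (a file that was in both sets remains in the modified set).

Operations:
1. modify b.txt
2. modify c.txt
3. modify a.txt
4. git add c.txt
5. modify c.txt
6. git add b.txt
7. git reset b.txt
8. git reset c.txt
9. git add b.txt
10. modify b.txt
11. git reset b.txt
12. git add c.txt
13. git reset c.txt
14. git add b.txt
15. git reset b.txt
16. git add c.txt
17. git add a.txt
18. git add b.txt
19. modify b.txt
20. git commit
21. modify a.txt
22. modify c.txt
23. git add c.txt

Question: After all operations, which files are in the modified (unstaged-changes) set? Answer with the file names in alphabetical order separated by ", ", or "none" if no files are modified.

After op 1 (modify b.txt): modified={b.txt} staged={none}
After op 2 (modify c.txt): modified={b.txt, c.txt} staged={none}
After op 3 (modify a.txt): modified={a.txt, b.txt, c.txt} staged={none}
After op 4 (git add c.txt): modified={a.txt, b.txt} staged={c.txt}
After op 5 (modify c.txt): modified={a.txt, b.txt, c.txt} staged={c.txt}
After op 6 (git add b.txt): modified={a.txt, c.txt} staged={b.txt, c.txt}
After op 7 (git reset b.txt): modified={a.txt, b.txt, c.txt} staged={c.txt}
After op 8 (git reset c.txt): modified={a.txt, b.txt, c.txt} staged={none}
After op 9 (git add b.txt): modified={a.txt, c.txt} staged={b.txt}
After op 10 (modify b.txt): modified={a.txt, b.txt, c.txt} staged={b.txt}
After op 11 (git reset b.txt): modified={a.txt, b.txt, c.txt} staged={none}
After op 12 (git add c.txt): modified={a.txt, b.txt} staged={c.txt}
After op 13 (git reset c.txt): modified={a.txt, b.txt, c.txt} staged={none}
After op 14 (git add b.txt): modified={a.txt, c.txt} staged={b.txt}
After op 15 (git reset b.txt): modified={a.txt, b.txt, c.txt} staged={none}
After op 16 (git add c.txt): modified={a.txt, b.txt} staged={c.txt}
After op 17 (git add a.txt): modified={b.txt} staged={a.txt, c.txt}
After op 18 (git add b.txt): modified={none} staged={a.txt, b.txt, c.txt}
After op 19 (modify b.txt): modified={b.txt} staged={a.txt, b.txt, c.txt}
After op 20 (git commit): modified={b.txt} staged={none}
After op 21 (modify a.txt): modified={a.txt, b.txt} staged={none}
After op 22 (modify c.txt): modified={a.txt, b.txt, c.txt} staged={none}
After op 23 (git add c.txt): modified={a.txt, b.txt} staged={c.txt}

Answer: a.txt, b.txt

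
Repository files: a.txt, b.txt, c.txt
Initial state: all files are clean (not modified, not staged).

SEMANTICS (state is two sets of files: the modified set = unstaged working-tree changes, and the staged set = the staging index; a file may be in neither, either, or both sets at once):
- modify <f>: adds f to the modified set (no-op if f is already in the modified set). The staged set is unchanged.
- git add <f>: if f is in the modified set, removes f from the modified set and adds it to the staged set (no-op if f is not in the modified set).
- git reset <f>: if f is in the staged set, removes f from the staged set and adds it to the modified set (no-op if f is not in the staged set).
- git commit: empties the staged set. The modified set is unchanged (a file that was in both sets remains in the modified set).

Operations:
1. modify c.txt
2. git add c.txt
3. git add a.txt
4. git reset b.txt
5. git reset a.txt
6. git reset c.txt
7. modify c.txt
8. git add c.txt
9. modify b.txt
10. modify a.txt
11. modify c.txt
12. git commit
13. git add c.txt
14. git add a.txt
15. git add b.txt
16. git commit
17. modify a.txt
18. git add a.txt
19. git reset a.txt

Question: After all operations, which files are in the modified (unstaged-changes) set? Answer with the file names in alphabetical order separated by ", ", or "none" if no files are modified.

Answer: a.txt

Derivation:
After op 1 (modify c.txt): modified={c.txt} staged={none}
After op 2 (git add c.txt): modified={none} staged={c.txt}
After op 3 (git add a.txt): modified={none} staged={c.txt}
After op 4 (git reset b.txt): modified={none} staged={c.txt}
After op 5 (git reset a.txt): modified={none} staged={c.txt}
After op 6 (git reset c.txt): modified={c.txt} staged={none}
After op 7 (modify c.txt): modified={c.txt} staged={none}
After op 8 (git add c.txt): modified={none} staged={c.txt}
After op 9 (modify b.txt): modified={b.txt} staged={c.txt}
After op 10 (modify a.txt): modified={a.txt, b.txt} staged={c.txt}
After op 11 (modify c.txt): modified={a.txt, b.txt, c.txt} staged={c.txt}
After op 12 (git commit): modified={a.txt, b.txt, c.txt} staged={none}
After op 13 (git add c.txt): modified={a.txt, b.txt} staged={c.txt}
After op 14 (git add a.txt): modified={b.txt} staged={a.txt, c.txt}
After op 15 (git add b.txt): modified={none} staged={a.txt, b.txt, c.txt}
After op 16 (git commit): modified={none} staged={none}
After op 17 (modify a.txt): modified={a.txt} staged={none}
After op 18 (git add a.txt): modified={none} staged={a.txt}
After op 19 (git reset a.txt): modified={a.txt} staged={none}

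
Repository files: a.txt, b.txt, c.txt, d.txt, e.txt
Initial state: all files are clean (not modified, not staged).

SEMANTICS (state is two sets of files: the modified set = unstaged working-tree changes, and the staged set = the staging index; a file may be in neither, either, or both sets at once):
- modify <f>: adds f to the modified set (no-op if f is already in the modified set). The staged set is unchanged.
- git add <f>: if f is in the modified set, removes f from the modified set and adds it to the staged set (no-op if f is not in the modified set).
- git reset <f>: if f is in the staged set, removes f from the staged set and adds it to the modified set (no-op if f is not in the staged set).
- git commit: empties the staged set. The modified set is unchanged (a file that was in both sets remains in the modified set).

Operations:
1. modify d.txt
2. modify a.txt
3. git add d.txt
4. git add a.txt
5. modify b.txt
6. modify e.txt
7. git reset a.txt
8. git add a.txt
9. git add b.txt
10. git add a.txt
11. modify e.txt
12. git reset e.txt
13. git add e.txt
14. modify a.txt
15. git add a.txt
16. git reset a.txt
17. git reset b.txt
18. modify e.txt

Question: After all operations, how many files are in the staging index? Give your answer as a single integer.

Answer: 2

Derivation:
After op 1 (modify d.txt): modified={d.txt} staged={none}
After op 2 (modify a.txt): modified={a.txt, d.txt} staged={none}
After op 3 (git add d.txt): modified={a.txt} staged={d.txt}
After op 4 (git add a.txt): modified={none} staged={a.txt, d.txt}
After op 5 (modify b.txt): modified={b.txt} staged={a.txt, d.txt}
After op 6 (modify e.txt): modified={b.txt, e.txt} staged={a.txt, d.txt}
After op 7 (git reset a.txt): modified={a.txt, b.txt, e.txt} staged={d.txt}
After op 8 (git add a.txt): modified={b.txt, e.txt} staged={a.txt, d.txt}
After op 9 (git add b.txt): modified={e.txt} staged={a.txt, b.txt, d.txt}
After op 10 (git add a.txt): modified={e.txt} staged={a.txt, b.txt, d.txt}
After op 11 (modify e.txt): modified={e.txt} staged={a.txt, b.txt, d.txt}
After op 12 (git reset e.txt): modified={e.txt} staged={a.txt, b.txt, d.txt}
After op 13 (git add e.txt): modified={none} staged={a.txt, b.txt, d.txt, e.txt}
After op 14 (modify a.txt): modified={a.txt} staged={a.txt, b.txt, d.txt, e.txt}
After op 15 (git add a.txt): modified={none} staged={a.txt, b.txt, d.txt, e.txt}
After op 16 (git reset a.txt): modified={a.txt} staged={b.txt, d.txt, e.txt}
After op 17 (git reset b.txt): modified={a.txt, b.txt} staged={d.txt, e.txt}
After op 18 (modify e.txt): modified={a.txt, b.txt, e.txt} staged={d.txt, e.txt}
Final staged set: {d.txt, e.txt} -> count=2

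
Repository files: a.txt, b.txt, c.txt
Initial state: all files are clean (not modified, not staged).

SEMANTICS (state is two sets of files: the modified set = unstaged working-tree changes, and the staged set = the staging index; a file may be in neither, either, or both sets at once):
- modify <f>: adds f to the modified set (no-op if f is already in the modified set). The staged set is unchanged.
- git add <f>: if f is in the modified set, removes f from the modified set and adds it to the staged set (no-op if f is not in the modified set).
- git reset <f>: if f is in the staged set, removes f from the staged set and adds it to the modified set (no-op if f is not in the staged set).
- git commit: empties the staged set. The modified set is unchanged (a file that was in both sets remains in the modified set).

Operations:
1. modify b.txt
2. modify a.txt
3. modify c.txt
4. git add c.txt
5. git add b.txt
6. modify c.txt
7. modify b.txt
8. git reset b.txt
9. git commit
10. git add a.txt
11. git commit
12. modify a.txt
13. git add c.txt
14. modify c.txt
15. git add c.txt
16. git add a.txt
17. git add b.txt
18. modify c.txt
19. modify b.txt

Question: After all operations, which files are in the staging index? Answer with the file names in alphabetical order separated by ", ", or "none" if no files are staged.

Answer: a.txt, b.txt, c.txt

Derivation:
After op 1 (modify b.txt): modified={b.txt} staged={none}
After op 2 (modify a.txt): modified={a.txt, b.txt} staged={none}
After op 3 (modify c.txt): modified={a.txt, b.txt, c.txt} staged={none}
After op 4 (git add c.txt): modified={a.txt, b.txt} staged={c.txt}
After op 5 (git add b.txt): modified={a.txt} staged={b.txt, c.txt}
After op 6 (modify c.txt): modified={a.txt, c.txt} staged={b.txt, c.txt}
After op 7 (modify b.txt): modified={a.txt, b.txt, c.txt} staged={b.txt, c.txt}
After op 8 (git reset b.txt): modified={a.txt, b.txt, c.txt} staged={c.txt}
After op 9 (git commit): modified={a.txt, b.txt, c.txt} staged={none}
After op 10 (git add a.txt): modified={b.txt, c.txt} staged={a.txt}
After op 11 (git commit): modified={b.txt, c.txt} staged={none}
After op 12 (modify a.txt): modified={a.txt, b.txt, c.txt} staged={none}
After op 13 (git add c.txt): modified={a.txt, b.txt} staged={c.txt}
After op 14 (modify c.txt): modified={a.txt, b.txt, c.txt} staged={c.txt}
After op 15 (git add c.txt): modified={a.txt, b.txt} staged={c.txt}
After op 16 (git add a.txt): modified={b.txt} staged={a.txt, c.txt}
After op 17 (git add b.txt): modified={none} staged={a.txt, b.txt, c.txt}
After op 18 (modify c.txt): modified={c.txt} staged={a.txt, b.txt, c.txt}
After op 19 (modify b.txt): modified={b.txt, c.txt} staged={a.txt, b.txt, c.txt}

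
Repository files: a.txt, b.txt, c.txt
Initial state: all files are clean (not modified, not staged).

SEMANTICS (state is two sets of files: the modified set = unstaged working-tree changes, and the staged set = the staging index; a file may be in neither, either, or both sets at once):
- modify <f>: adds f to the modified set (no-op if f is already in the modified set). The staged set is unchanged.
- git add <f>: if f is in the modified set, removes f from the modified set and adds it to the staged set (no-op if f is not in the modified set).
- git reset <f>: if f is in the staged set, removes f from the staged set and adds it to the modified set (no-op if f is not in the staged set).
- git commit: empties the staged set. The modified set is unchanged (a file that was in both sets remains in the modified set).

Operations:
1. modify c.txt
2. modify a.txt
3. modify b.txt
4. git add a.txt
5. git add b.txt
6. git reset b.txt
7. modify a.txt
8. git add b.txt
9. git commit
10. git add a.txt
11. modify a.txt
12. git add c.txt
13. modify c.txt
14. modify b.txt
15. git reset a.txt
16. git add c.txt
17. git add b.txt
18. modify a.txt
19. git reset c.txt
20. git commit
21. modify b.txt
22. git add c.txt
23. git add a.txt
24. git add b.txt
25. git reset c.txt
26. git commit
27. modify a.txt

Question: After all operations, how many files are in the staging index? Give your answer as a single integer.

Answer: 0

Derivation:
After op 1 (modify c.txt): modified={c.txt} staged={none}
After op 2 (modify a.txt): modified={a.txt, c.txt} staged={none}
After op 3 (modify b.txt): modified={a.txt, b.txt, c.txt} staged={none}
After op 4 (git add a.txt): modified={b.txt, c.txt} staged={a.txt}
After op 5 (git add b.txt): modified={c.txt} staged={a.txt, b.txt}
After op 6 (git reset b.txt): modified={b.txt, c.txt} staged={a.txt}
After op 7 (modify a.txt): modified={a.txt, b.txt, c.txt} staged={a.txt}
After op 8 (git add b.txt): modified={a.txt, c.txt} staged={a.txt, b.txt}
After op 9 (git commit): modified={a.txt, c.txt} staged={none}
After op 10 (git add a.txt): modified={c.txt} staged={a.txt}
After op 11 (modify a.txt): modified={a.txt, c.txt} staged={a.txt}
After op 12 (git add c.txt): modified={a.txt} staged={a.txt, c.txt}
After op 13 (modify c.txt): modified={a.txt, c.txt} staged={a.txt, c.txt}
After op 14 (modify b.txt): modified={a.txt, b.txt, c.txt} staged={a.txt, c.txt}
After op 15 (git reset a.txt): modified={a.txt, b.txt, c.txt} staged={c.txt}
After op 16 (git add c.txt): modified={a.txt, b.txt} staged={c.txt}
After op 17 (git add b.txt): modified={a.txt} staged={b.txt, c.txt}
After op 18 (modify a.txt): modified={a.txt} staged={b.txt, c.txt}
After op 19 (git reset c.txt): modified={a.txt, c.txt} staged={b.txt}
After op 20 (git commit): modified={a.txt, c.txt} staged={none}
After op 21 (modify b.txt): modified={a.txt, b.txt, c.txt} staged={none}
After op 22 (git add c.txt): modified={a.txt, b.txt} staged={c.txt}
After op 23 (git add a.txt): modified={b.txt} staged={a.txt, c.txt}
After op 24 (git add b.txt): modified={none} staged={a.txt, b.txt, c.txt}
After op 25 (git reset c.txt): modified={c.txt} staged={a.txt, b.txt}
After op 26 (git commit): modified={c.txt} staged={none}
After op 27 (modify a.txt): modified={a.txt, c.txt} staged={none}
Final staged set: {none} -> count=0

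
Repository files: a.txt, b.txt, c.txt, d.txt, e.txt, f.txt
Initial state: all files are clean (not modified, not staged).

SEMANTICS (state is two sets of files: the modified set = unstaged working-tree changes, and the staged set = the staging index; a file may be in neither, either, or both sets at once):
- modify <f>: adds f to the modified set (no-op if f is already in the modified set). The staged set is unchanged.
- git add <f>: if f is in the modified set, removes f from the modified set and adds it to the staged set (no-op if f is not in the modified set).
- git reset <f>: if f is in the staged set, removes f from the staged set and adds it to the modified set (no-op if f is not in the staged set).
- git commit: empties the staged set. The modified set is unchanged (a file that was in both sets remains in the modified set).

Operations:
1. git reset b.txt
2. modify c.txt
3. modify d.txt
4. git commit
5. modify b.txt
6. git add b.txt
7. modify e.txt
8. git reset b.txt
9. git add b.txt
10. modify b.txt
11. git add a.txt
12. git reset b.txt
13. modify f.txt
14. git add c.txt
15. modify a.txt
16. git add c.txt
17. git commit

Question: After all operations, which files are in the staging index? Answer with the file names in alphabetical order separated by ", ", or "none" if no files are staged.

After op 1 (git reset b.txt): modified={none} staged={none}
After op 2 (modify c.txt): modified={c.txt} staged={none}
After op 3 (modify d.txt): modified={c.txt, d.txt} staged={none}
After op 4 (git commit): modified={c.txt, d.txt} staged={none}
After op 5 (modify b.txt): modified={b.txt, c.txt, d.txt} staged={none}
After op 6 (git add b.txt): modified={c.txt, d.txt} staged={b.txt}
After op 7 (modify e.txt): modified={c.txt, d.txt, e.txt} staged={b.txt}
After op 8 (git reset b.txt): modified={b.txt, c.txt, d.txt, e.txt} staged={none}
After op 9 (git add b.txt): modified={c.txt, d.txt, e.txt} staged={b.txt}
After op 10 (modify b.txt): modified={b.txt, c.txt, d.txt, e.txt} staged={b.txt}
After op 11 (git add a.txt): modified={b.txt, c.txt, d.txt, e.txt} staged={b.txt}
After op 12 (git reset b.txt): modified={b.txt, c.txt, d.txt, e.txt} staged={none}
After op 13 (modify f.txt): modified={b.txt, c.txt, d.txt, e.txt, f.txt} staged={none}
After op 14 (git add c.txt): modified={b.txt, d.txt, e.txt, f.txt} staged={c.txt}
After op 15 (modify a.txt): modified={a.txt, b.txt, d.txt, e.txt, f.txt} staged={c.txt}
After op 16 (git add c.txt): modified={a.txt, b.txt, d.txt, e.txt, f.txt} staged={c.txt}
After op 17 (git commit): modified={a.txt, b.txt, d.txt, e.txt, f.txt} staged={none}

Answer: none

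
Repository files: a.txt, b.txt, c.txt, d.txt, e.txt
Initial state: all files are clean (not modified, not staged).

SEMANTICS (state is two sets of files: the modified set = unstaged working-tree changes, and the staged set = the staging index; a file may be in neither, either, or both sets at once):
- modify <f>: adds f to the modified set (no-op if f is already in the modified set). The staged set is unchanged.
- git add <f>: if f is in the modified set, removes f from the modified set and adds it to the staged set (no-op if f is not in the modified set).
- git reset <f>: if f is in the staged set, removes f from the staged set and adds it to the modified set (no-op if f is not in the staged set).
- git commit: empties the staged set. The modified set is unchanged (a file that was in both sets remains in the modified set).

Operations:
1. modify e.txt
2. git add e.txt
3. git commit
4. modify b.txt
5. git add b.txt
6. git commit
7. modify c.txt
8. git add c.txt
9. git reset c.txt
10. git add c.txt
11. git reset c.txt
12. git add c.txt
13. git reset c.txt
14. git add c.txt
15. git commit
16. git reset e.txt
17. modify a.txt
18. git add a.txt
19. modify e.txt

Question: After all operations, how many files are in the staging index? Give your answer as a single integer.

After op 1 (modify e.txt): modified={e.txt} staged={none}
After op 2 (git add e.txt): modified={none} staged={e.txt}
After op 3 (git commit): modified={none} staged={none}
After op 4 (modify b.txt): modified={b.txt} staged={none}
After op 5 (git add b.txt): modified={none} staged={b.txt}
After op 6 (git commit): modified={none} staged={none}
After op 7 (modify c.txt): modified={c.txt} staged={none}
After op 8 (git add c.txt): modified={none} staged={c.txt}
After op 9 (git reset c.txt): modified={c.txt} staged={none}
After op 10 (git add c.txt): modified={none} staged={c.txt}
After op 11 (git reset c.txt): modified={c.txt} staged={none}
After op 12 (git add c.txt): modified={none} staged={c.txt}
After op 13 (git reset c.txt): modified={c.txt} staged={none}
After op 14 (git add c.txt): modified={none} staged={c.txt}
After op 15 (git commit): modified={none} staged={none}
After op 16 (git reset e.txt): modified={none} staged={none}
After op 17 (modify a.txt): modified={a.txt} staged={none}
After op 18 (git add a.txt): modified={none} staged={a.txt}
After op 19 (modify e.txt): modified={e.txt} staged={a.txt}
Final staged set: {a.txt} -> count=1

Answer: 1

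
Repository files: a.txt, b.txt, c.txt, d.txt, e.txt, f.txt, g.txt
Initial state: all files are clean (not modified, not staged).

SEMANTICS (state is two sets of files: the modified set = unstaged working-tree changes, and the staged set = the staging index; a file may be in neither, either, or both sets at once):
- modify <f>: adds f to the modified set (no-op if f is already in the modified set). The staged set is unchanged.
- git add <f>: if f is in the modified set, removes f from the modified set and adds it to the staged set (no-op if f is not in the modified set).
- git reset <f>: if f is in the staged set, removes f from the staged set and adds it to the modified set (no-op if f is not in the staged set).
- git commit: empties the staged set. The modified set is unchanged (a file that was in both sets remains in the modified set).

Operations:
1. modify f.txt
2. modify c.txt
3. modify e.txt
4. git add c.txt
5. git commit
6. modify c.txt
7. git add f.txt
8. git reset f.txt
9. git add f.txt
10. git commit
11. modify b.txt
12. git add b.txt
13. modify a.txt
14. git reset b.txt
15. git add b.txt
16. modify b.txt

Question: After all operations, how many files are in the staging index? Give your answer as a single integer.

After op 1 (modify f.txt): modified={f.txt} staged={none}
After op 2 (modify c.txt): modified={c.txt, f.txt} staged={none}
After op 3 (modify e.txt): modified={c.txt, e.txt, f.txt} staged={none}
After op 4 (git add c.txt): modified={e.txt, f.txt} staged={c.txt}
After op 5 (git commit): modified={e.txt, f.txt} staged={none}
After op 6 (modify c.txt): modified={c.txt, e.txt, f.txt} staged={none}
After op 7 (git add f.txt): modified={c.txt, e.txt} staged={f.txt}
After op 8 (git reset f.txt): modified={c.txt, e.txt, f.txt} staged={none}
After op 9 (git add f.txt): modified={c.txt, e.txt} staged={f.txt}
After op 10 (git commit): modified={c.txt, e.txt} staged={none}
After op 11 (modify b.txt): modified={b.txt, c.txt, e.txt} staged={none}
After op 12 (git add b.txt): modified={c.txt, e.txt} staged={b.txt}
After op 13 (modify a.txt): modified={a.txt, c.txt, e.txt} staged={b.txt}
After op 14 (git reset b.txt): modified={a.txt, b.txt, c.txt, e.txt} staged={none}
After op 15 (git add b.txt): modified={a.txt, c.txt, e.txt} staged={b.txt}
After op 16 (modify b.txt): modified={a.txt, b.txt, c.txt, e.txt} staged={b.txt}
Final staged set: {b.txt} -> count=1

Answer: 1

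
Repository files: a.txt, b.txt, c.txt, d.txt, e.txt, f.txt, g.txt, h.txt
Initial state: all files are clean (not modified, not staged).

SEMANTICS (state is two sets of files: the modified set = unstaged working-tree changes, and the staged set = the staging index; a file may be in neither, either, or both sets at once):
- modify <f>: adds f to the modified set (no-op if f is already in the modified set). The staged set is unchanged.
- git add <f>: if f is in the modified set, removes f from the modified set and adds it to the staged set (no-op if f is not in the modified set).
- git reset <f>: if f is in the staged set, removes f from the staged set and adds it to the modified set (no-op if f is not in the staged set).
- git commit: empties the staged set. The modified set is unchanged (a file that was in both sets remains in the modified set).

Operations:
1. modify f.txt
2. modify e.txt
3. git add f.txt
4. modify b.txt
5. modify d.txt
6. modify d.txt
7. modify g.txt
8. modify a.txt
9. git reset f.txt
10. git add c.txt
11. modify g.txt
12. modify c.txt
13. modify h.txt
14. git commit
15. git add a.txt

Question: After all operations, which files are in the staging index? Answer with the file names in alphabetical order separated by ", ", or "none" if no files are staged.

After op 1 (modify f.txt): modified={f.txt} staged={none}
After op 2 (modify e.txt): modified={e.txt, f.txt} staged={none}
After op 3 (git add f.txt): modified={e.txt} staged={f.txt}
After op 4 (modify b.txt): modified={b.txt, e.txt} staged={f.txt}
After op 5 (modify d.txt): modified={b.txt, d.txt, e.txt} staged={f.txt}
After op 6 (modify d.txt): modified={b.txt, d.txt, e.txt} staged={f.txt}
After op 7 (modify g.txt): modified={b.txt, d.txt, e.txt, g.txt} staged={f.txt}
After op 8 (modify a.txt): modified={a.txt, b.txt, d.txt, e.txt, g.txt} staged={f.txt}
After op 9 (git reset f.txt): modified={a.txt, b.txt, d.txt, e.txt, f.txt, g.txt} staged={none}
After op 10 (git add c.txt): modified={a.txt, b.txt, d.txt, e.txt, f.txt, g.txt} staged={none}
After op 11 (modify g.txt): modified={a.txt, b.txt, d.txt, e.txt, f.txt, g.txt} staged={none}
After op 12 (modify c.txt): modified={a.txt, b.txt, c.txt, d.txt, e.txt, f.txt, g.txt} staged={none}
After op 13 (modify h.txt): modified={a.txt, b.txt, c.txt, d.txt, e.txt, f.txt, g.txt, h.txt} staged={none}
After op 14 (git commit): modified={a.txt, b.txt, c.txt, d.txt, e.txt, f.txt, g.txt, h.txt} staged={none}
After op 15 (git add a.txt): modified={b.txt, c.txt, d.txt, e.txt, f.txt, g.txt, h.txt} staged={a.txt}

Answer: a.txt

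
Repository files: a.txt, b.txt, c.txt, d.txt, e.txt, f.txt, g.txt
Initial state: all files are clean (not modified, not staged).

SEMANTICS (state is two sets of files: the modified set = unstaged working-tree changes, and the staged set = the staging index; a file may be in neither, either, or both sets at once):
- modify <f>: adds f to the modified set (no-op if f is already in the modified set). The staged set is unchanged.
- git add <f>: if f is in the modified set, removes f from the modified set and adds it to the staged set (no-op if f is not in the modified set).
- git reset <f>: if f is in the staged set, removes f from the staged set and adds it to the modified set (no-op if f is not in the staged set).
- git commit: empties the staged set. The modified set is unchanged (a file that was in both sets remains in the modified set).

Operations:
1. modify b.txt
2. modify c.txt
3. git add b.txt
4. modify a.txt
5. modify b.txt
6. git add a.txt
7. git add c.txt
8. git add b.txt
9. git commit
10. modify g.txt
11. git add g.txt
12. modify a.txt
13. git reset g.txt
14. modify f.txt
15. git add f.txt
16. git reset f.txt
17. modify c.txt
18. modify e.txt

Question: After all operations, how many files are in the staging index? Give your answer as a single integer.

Answer: 0

Derivation:
After op 1 (modify b.txt): modified={b.txt} staged={none}
After op 2 (modify c.txt): modified={b.txt, c.txt} staged={none}
After op 3 (git add b.txt): modified={c.txt} staged={b.txt}
After op 4 (modify a.txt): modified={a.txt, c.txt} staged={b.txt}
After op 5 (modify b.txt): modified={a.txt, b.txt, c.txt} staged={b.txt}
After op 6 (git add a.txt): modified={b.txt, c.txt} staged={a.txt, b.txt}
After op 7 (git add c.txt): modified={b.txt} staged={a.txt, b.txt, c.txt}
After op 8 (git add b.txt): modified={none} staged={a.txt, b.txt, c.txt}
After op 9 (git commit): modified={none} staged={none}
After op 10 (modify g.txt): modified={g.txt} staged={none}
After op 11 (git add g.txt): modified={none} staged={g.txt}
After op 12 (modify a.txt): modified={a.txt} staged={g.txt}
After op 13 (git reset g.txt): modified={a.txt, g.txt} staged={none}
After op 14 (modify f.txt): modified={a.txt, f.txt, g.txt} staged={none}
After op 15 (git add f.txt): modified={a.txt, g.txt} staged={f.txt}
After op 16 (git reset f.txt): modified={a.txt, f.txt, g.txt} staged={none}
After op 17 (modify c.txt): modified={a.txt, c.txt, f.txt, g.txt} staged={none}
After op 18 (modify e.txt): modified={a.txt, c.txt, e.txt, f.txt, g.txt} staged={none}
Final staged set: {none} -> count=0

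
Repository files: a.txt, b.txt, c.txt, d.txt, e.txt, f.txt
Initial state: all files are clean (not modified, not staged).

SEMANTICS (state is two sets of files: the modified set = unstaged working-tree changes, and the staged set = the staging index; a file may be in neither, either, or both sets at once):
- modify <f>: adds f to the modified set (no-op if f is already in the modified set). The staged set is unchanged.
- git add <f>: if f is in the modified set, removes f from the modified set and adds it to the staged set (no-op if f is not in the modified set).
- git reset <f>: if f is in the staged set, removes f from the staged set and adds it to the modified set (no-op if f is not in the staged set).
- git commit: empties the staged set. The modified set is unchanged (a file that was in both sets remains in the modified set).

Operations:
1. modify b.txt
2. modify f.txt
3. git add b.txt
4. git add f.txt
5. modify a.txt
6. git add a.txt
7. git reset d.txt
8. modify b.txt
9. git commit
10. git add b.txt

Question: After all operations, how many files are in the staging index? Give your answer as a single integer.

After op 1 (modify b.txt): modified={b.txt} staged={none}
After op 2 (modify f.txt): modified={b.txt, f.txt} staged={none}
After op 3 (git add b.txt): modified={f.txt} staged={b.txt}
After op 4 (git add f.txt): modified={none} staged={b.txt, f.txt}
After op 5 (modify a.txt): modified={a.txt} staged={b.txt, f.txt}
After op 6 (git add a.txt): modified={none} staged={a.txt, b.txt, f.txt}
After op 7 (git reset d.txt): modified={none} staged={a.txt, b.txt, f.txt}
After op 8 (modify b.txt): modified={b.txt} staged={a.txt, b.txt, f.txt}
After op 9 (git commit): modified={b.txt} staged={none}
After op 10 (git add b.txt): modified={none} staged={b.txt}
Final staged set: {b.txt} -> count=1

Answer: 1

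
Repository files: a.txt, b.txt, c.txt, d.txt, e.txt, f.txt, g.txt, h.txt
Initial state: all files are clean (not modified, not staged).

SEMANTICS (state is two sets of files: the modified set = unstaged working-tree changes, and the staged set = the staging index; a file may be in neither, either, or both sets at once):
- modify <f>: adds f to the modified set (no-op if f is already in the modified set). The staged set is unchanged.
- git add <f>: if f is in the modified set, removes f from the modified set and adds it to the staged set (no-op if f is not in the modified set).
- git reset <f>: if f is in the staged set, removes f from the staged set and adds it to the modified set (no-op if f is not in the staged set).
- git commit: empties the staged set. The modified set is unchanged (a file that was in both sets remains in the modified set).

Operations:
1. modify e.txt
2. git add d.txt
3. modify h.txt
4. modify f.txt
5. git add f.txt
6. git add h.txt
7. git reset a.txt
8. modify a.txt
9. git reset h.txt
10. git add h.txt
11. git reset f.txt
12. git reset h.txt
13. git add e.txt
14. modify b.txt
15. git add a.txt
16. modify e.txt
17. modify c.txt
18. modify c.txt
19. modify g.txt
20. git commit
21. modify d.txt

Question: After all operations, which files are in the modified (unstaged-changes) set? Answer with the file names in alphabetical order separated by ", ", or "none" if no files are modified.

Answer: b.txt, c.txt, d.txt, e.txt, f.txt, g.txt, h.txt

Derivation:
After op 1 (modify e.txt): modified={e.txt} staged={none}
After op 2 (git add d.txt): modified={e.txt} staged={none}
After op 3 (modify h.txt): modified={e.txt, h.txt} staged={none}
After op 4 (modify f.txt): modified={e.txt, f.txt, h.txt} staged={none}
After op 5 (git add f.txt): modified={e.txt, h.txt} staged={f.txt}
After op 6 (git add h.txt): modified={e.txt} staged={f.txt, h.txt}
After op 7 (git reset a.txt): modified={e.txt} staged={f.txt, h.txt}
After op 8 (modify a.txt): modified={a.txt, e.txt} staged={f.txt, h.txt}
After op 9 (git reset h.txt): modified={a.txt, e.txt, h.txt} staged={f.txt}
After op 10 (git add h.txt): modified={a.txt, e.txt} staged={f.txt, h.txt}
After op 11 (git reset f.txt): modified={a.txt, e.txt, f.txt} staged={h.txt}
After op 12 (git reset h.txt): modified={a.txt, e.txt, f.txt, h.txt} staged={none}
After op 13 (git add e.txt): modified={a.txt, f.txt, h.txt} staged={e.txt}
After op 14 (modify b.txt): modified={a.txt, b.txt, f.txt, h.txt} staged={e.txt}
After op 15 (git add a.txt): modified={b.txt, f.txt, h.txt} staged={a.txt, e.txt}
After op 16 (modify e.txt): modified={b.txt, e.txt, f.txt, h.txt} staged={a.txt, e.txt}
After op 17 (modify c.txt): modified={b.txt, c.txt, e.txt, f.txt, h.txt} staged={a.txt, e.txt}
After op 18 (modify c.txt): modified={b.txt, c.txt, e.txt, f.txt, h.txt} staged={a.txt, e.txt}
After op 19 (modify g.txt): modified={b.txt, c.txt, e.txt, f.txt, g.txt, h.txt} staged={a.txt, e.txt}
After op 20 (git commit): modified={b.txt, c.txt, e.txt, f.txt, g.txt, h.txt} staged={none}
After op 21 (modify d.txt): modified={b.txt, c.txt, d.txt, e.txt, f.txt, g.txt, h.txt} staged={none}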